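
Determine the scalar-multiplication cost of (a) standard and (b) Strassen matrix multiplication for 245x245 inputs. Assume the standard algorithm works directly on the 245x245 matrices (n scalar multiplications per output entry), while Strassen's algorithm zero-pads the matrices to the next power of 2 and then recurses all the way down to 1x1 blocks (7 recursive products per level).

Matrix multiplication for 245x245 matrices:

Strassen's algorithm requires power-of-2 dimensions. Pad 245x245 to 256x256 (next power of 2).

Standard algorithm: 245^3 = 14706125 multiplications
Strassen's algorithm: 7^(log2(256)) = 7^8 = 5764801 multiplications
Savings: 14706125 - 5764801 = 8941324 multiplications

Standard: 14706125 multiplications (245^3). Strassen: 5764801 multiplications (7^8, after padding to 256x256). Strassen reduces 8 recursive multiplications to 7 at each level.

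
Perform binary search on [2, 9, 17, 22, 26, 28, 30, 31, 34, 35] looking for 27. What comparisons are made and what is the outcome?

Binary search for 27 in [2, 9, 17, 22, 26, 28, 30, 31, 34, 35]:

lo=0, hi=9, mid=4, arr[mid]=26 -> 26 < 27, search right half
lo=5, hi=9, mid=7, arr[mid]=31 -> 31 > 27, search left half
lo=5, hi=6, mid=5, arr[mid]=28 -> 28 > 27, search left half
lo=5 > hi=4, target 27 not found

Binary search determines that 27 is not in the array after 3 comparisons. The search space was exhausted without finding the target.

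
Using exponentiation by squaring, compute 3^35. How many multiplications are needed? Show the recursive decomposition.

Computing 3^35 by squaring (build up from 3^1; each line after the first costs one multiplication):

3^1 = 3
3^2 = (3^1)^2 = 3^2 = 9
3^4 = (3^2)^2 = 9^2 = 81
3^8 = (3^4)^2 = 81^2 = 6561
3^16 = (3^8)^2 = 6561^2 = 43046721
3^17 = 3 * 3^16 = 3 * 43046721 = 129140163
3^34 = (3^17)^2 = 129140163^2 = 16677181699666569
3^35 = 3 * 3^34 = 3 * 16677181699666569 = 50031545098999707

Result: 50031545098999707
Multiplications needed: 7 (7 lines after 3^1)

3^35 = 50031545098999707. Using exponentiation by squaring, this requires 7 multiplications. The key idea: if the exponent is even, square the half-power; if odd, multiply by the base once.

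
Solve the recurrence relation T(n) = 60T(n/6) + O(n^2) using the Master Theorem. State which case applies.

Master Theorem for T(n) = 60T(n/6) + O(n^2):

a = 60, b = 6, c = 2
log_b(a) = log_6(60) = 2.2851

Case 1: c = 2 < log_6(60) = 2.2851
T(n) = O(n^(log_6 60))

For T(n) = 60T(n/6) + O(n^2): log_6(60) = 2.2851. This is Case 1 of the Master Theorem (c < log_b(a), work dominated by leaves), giving O(n^(log_6 60)).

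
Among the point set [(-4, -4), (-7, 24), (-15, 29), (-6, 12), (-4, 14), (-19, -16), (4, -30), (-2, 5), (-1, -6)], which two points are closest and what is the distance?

Computing all pairwise distances among 9 points:

d((-4, -4), (-7, 24)) = 28.1603
d((-4, -4), (-15, 29)) = 34.7851
d((-4, -4), (-6, 12)) = 16.1245
d((-4, -4), (-4, 14)) = 18.0
d((-4, -4), (-19, -16)) = 19.2094
d((-4, -4), (4, -30)) = 27.2029
d((-4, -4), (-2, 5)) = 9.2195
d((-4, -4), (-1, -6)) = 3.6056
d((-7, 24), (-15, 29)) = 9.434
d((-7, 24), (-6, 12)) = 12.0416
d((-7, 24), (-4, 14)) = 10.4403
d((-7, 24), (-19, -16)) = 41.7612
d((-7, 24), (4, -30)) = 55.109
d((-7, 24), (-2, 5)) = 19.6469
d((-7, 24), (-1, -6)) = 30.5941
d((-15, 29), (-6, 12)) = 19.2354
d((-15, 29), (-4, 14)) = 18.6011
d((-15, 29), (-19, -16)) = 45.1774
d((-15, 29), (4, -30)) = 61.9839
d((-15, 29), (-2, 5)) = 27.2947
d((-15, 29), (-1, -6)) = 37.6962
d((-6, 12), (-4, 14)) = 2.8284 <-- minimum
d((-6, 12), (-19, -16)) = 30.8707
d((-6, 12), (4, -30)) = 43.1741
d((-6, 12), (-2, 5)) = 8.0623
d((-6, 12), (-1, -6)) = 18.6815
d((-4, 14), (-19, -16)) = 33.541
d((-4, 14), (4, -30)) = 44.7214
d((-4, 14), (-2, 5)) = 9.2195
d((-4, 14), (-1, -6)) = 20.2237
d((-19, -16), (4, -30)) = 26.9258
d((-19, -16), (-2, 5)) = 27.0185
d((-19, -16), (-1, -6)) = 20.5913
d((4, -30), (-2, 5)) = 35.5106
d((4, -30), (-1, -6)) = 24.5153
d((-2, 5), (-1, -6)) = 11.0454

Closest pair: (-6, 12) and (-4, 14) with distance 2.8284

The closest pair is (-6, 12) and (-4, 14) with Euclidean distance 2.8284. For 9 points, brute-force pairwise comparison is shown above. For large n, the divide-and-conquer algorithm (sort by x, recurse on halves, check the dividing strip) achieves O(n log n).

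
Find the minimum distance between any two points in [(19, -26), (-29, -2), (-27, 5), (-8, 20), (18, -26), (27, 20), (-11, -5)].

Computing all pairwise distances among 7 points:

d((19, -26), (-29, -2)) = 53.6656
d((19, -26), (-27, 5)) = 55.4707
d((19, -26), (-8, 20)) = 53.3385
d((19, -26), (18, -26)) = 1.0 <-- minimum
d((19, -26), (27, 20)) = 46.6905
d((19, -26), (-11, -5)) = 36.6197
d((-29, -2), (-27, 5)) = 7.2801
d((-29, -2), (-8, 20)) = 30.4138
d((-29, -2), (18, -26)) = 52.7731
d((-29, -2), (27, 20)) = 60.1664
d((-29, -2), (-11, -5)) = 18.2483
d((-27, 5), (-8, 20)) = 24.2074
d((-27, 5), (18, -26)) = 54.6443
d((-27, 5), (27, 20)) = 56.0446
d((-27, 5), (-11, -5)) = 18.868
d((-8, 20), (18, -26)) = 52.8394
d((-8, 20), (27, 20)) = 35.0
d((-8, 20), (-11, -5)) = 25.1794
d((18, -26), (27, 20)) = 46.8722
d((18, -26), (-11, -5)) = 35.805
d((27, 20), (-11, -5)) = 45.4863

Closest pair: (19, -26) and (18, -26) with distance 1.0

The closest pair is (19, -26) and (18, -26) with Euclidean distance 1.0. For 7 points, brute-force pairwise comparison is shown above. For large n, the divide-and-conquer algorithm (sort by x, recurse on halves, check the dividing strip) achieves O(n log n).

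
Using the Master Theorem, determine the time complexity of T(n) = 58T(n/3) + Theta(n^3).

Master Theorem for T(n) = 58T(n/3) + O(n^3):

a = 58, b = 3, c = 3
log_b(a) = log_3(58) = 3.6960

Case 1: c = 3 < log_3(58) = 3.6960
T(n) = O(n^(log_3 58))

For T(n) = 58T(n/3) + O(n^3): log_3(58) = 3.6960. This is Case 1 of the Master Theorem (c < log_b(a), work dominated by leaves), giving O(n^(log_3 58)).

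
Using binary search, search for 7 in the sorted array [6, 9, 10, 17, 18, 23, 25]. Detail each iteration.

Binary search for 7 in [6, 9, 10, 17, 18, 23, 25]:

lo=0, hi=6, mid=3, arr[mid]=17 -> 17 > 7, search left half
lo=0, hi=2, mid=1, arr[mid]=9 -> 9 > 7, search left half
lo=0, hi=0, mid=0, arr[mid]=6 -> 6 < 7, search right half
lo=1 > hi=0, target 7 not found

Binary search determines that 7 is not in the array after 3 comparisons. The search space was exhausted without finding the target.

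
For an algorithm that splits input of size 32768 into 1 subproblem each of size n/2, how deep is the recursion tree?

For divide and conquer with division factor 2:

Problem sizes at each level:
Level 0: 32768
Level 1: 16384
Level 2: 8192
Level 3: 4096
Level 4: 2048
Level 5: 1024
Level 6: 512
Level 7: 256
Level 8: 128
Level 9: 64
Level 10: 32
Level 11: 16
Level 12: 8
Level 13: 4
Level 14: 2
Level 15: 1

The root is level 0 and the size-1 base case is level 15 (the tree spans levels 0 through 15, i.e. 16 levels counting the root), so the depth is the number of divisions: log_2(32768) = 15

The recursion tree depth is log_2(32768) = 15. At each level, the problem size is divided by 2, so it takes 15 divisions to reduce to a base case of size 1. The algorithm makes 1 recursive call at each level.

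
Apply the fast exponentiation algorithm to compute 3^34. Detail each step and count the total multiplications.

Computing 3^34 by squaring (build up from 3^1; each line after the first costs one multiplication):

3^1 = 3
3^2 = (3^1)^2 = 3^2 = 9
3^4 = (3^2)^2 = 9^2 = 81
3^8 = (3^4)^2 = 81^2 = 6561
3^16 = (3^8)^2 = 6561^2 = 43046721
3^17 = 3 * 3^16 = 3 * 43046721 = 129140163
3^34 = (3^17)^2 = 129140163^2 = 16677181699666569

Result: 16677181699666569
Multiplications needed: 6 (6 lines after 3^1)

3^34 = 16677181699666569. Using exponentiation by squaring, this requires 6 multiplications. The key idea: if the exponent is even, square the half-power; if odd, multiply by the base once.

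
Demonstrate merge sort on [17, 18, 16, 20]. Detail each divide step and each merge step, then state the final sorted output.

Merge sort trace:

Split: [17, 18, 16, 20] -> [17, 18] and [16, 20]
  Split: [17, 18] -> [17] and [18]
  Merge: [17] + [18] -> [17, 18]
  Split: [16, 20] -> [16] and [20]
  Merge: [16] + [20] -> [16, 20]
Merge: [17, 18] + [16, 20] -> [16, 17, 18, 20]

Final sorted array: [16, 17, 18, 20]

The merge sort proceeds by recursively splitting the array and merging sorted halves.
After all merges, the sorted array is [16, 17, 18, 20].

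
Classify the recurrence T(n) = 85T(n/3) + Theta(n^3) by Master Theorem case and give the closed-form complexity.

Master Theorem for T(n) = 85T(n/3) + O(n^3):

a = 85, b = 3, c = 3
log_b(a) = log_3(85) = 4.0439

Case 1: c = 3 < log_3(85) = 4.0439
T(n) = O(n^(log_3 85))

For T(n) = 85T(n/3) + O(n^3): log_3(85) = 4.0439. This is Case 1 of the Master Theorem (c < log_b(a), work dominated by leaves), giving O(n^(log_3 85)).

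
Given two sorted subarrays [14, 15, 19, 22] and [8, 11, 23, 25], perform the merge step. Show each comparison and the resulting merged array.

Merging process:

Compare 14 vs 8: take 8 from right. Merged: [8]
Compare 14 vs 11: take 11 from right. Merged: [8, 11]
Compare 14 vs 23: take 14 from left. Merged: [8, 11, 14]
Compare 15 vs 23: take 15 from left. Merged: [8, 11, 14, 15]
Compare 19 vs 23: take 19 from left. Merged: [8, 11, 14, 15, 19]
Compare 22 vs 23: take 22 from left. Merged: [8, 11, 14, 15, 19, 22]
Append remaining from right: [23, 25]. Merged: [8, 11, 14, 15, 19, 22, 23, 25]

Final merged array: [8, 11, 14, 15, 19, 22, 23, 25]
Total comparisons: 6

The merged array is [8, 11, 14, 15, 19, 22, 23, 25], requiring 6 comparisons. The merge step runs in O(n) time where n is the total number of elements.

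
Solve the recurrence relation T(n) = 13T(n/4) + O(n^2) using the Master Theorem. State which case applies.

Master Theorem for T(n) = 13T(n/4) + O(n^2):

a = 13, b = 4, c = 2
log_b(a) = log_4(13) = 1.8502

Case 3: c = 2 > log_4(13) = 1.8502
T(n) = O(n^2) = O(n^2)

For T(n) = 13T(n/4) + O(n^2): log_4(13) = 1.8502. This is Case 3 of the Master Theorem (c > log_b(a), work dominated by root), giving O(n^2).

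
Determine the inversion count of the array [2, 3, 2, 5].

Finding inversions in [2, 3, 2, 5]:

(1, 2): arr[1]=3 > arr[2]=2

Total inversions: 1

The array has 1 inversion(s): (1,2). Each pair (i,j) satisfies i < j and arr[i] > arr[j].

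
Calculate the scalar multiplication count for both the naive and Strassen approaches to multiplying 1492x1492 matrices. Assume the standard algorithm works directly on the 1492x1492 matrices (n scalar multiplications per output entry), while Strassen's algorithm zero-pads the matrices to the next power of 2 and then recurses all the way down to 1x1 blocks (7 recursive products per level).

Matrix multiplication for 1492x1492 matrices:

Strassen's algorithm requires power-of-2 dimensions. Pad 1492x1492 to 2048x2048 (next power of 2).

Standard algorithm: 1492^3 = 3321287488 multiplications
Strassen's algorithm: 7^(log2(2048)) = 7^11 = 1977326743 multiplications
Savings: 3321287488 - 1977326743 = 1343960745 multiplications

Standard: 3321287488 multiplications (1492^3). Strassen: 1977326743 multiplications (7^11, after padding to 2048x2048). Strassen reduces 8 recursive multiplications to 7 at each level.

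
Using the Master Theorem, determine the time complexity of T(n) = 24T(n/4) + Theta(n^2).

Master Theorem for T(n) = 24T(n/4) + O(n^2):

a = 24, b = 4, c = 2
log_b(a) = log_4(24) = 2.2925

Case 1: c = 2 < log_4(24) = 2.2925
T(n) = O(n^(log_4 24))

For T(n) = 24T(n/4) + O(n^2): log_4(24) = 2.2925. This is Case 1 of the Master Theorem (c < log_b(a), work dominated by leaves), giving O(n^(log_4 24)).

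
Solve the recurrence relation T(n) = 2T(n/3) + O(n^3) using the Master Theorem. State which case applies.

Master Theorem for T(n) = 2T(n/3) + O(n^3):

a = 2, b = 3, c = 3
log_b(a) = log_3(2) = 0.6309

Case 3: c = 3 > log_3(2) = 0.6309
T(n) = O(n^3) = O(n^3)

For T(n) = 2T(n/3) + O(n^3): log_3(2) = 0.6309. This is Case 3 of the Master Theorem (c > log_b(a), work dominated by root), giving O(n^3).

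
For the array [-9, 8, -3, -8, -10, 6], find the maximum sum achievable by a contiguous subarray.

Using Kadane's algorithm on [-9, 8, -3, -8, -10, 6]:

Scanning through the array:
Position 1 (value 8): max_ending_here = 8, max_so_far = 8
Position 2 (value -3): max_ending_here = 5, max_so_far = 8
Position 3 (value -8): max_ending_here = -3, max_so_far = 8
Position 4 (value -10): max_ending_here = -10, max_so_far = 8
Position 5 (value 6): max_ending_here = 6, max_so_far = 8

Maximum subarray: [8]
Maximum sum: 8

The maximum subarray is [8] with sum 8. This subarray runs from index 1 to index 1.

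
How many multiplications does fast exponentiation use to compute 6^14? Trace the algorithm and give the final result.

Computing 6^14 by squaring (build up from 6^1; each line after the first costs one multiplication):

6^1 = 6
6^2 = (6^1)^2 = 6^2 = 36
6^3 = 6 * 6^2 = 6 * 36 = 216
6^6 = (6^3)^2 = 216^2 = 46656
6^7 = 6 * 6^6 = 6 * 46656 = 279936
6^14 = (6^7)^2 = 279936^2 = 78364164096

Result: 78364164096
Multiplications needed: 5 (5 lines after 6^1)

6^14 = 78364164096. Using exponentiation by squaring, this requires 5 multiplications. The key idea: if the exponent is even, square the half-power; if odd, multiply by the base once.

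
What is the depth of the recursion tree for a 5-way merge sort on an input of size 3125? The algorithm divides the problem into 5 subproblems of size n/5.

For divide and conquer with division factor 5:

Problem sizes at each level:
Level 0: 3125
Level 1: 625
Level 2: 125
Level 3: 25
Level 4: 5
Level 5: 1

The root is level 0 and the size-1 base case is level 5 (the tree spans levels 0 through 5, i.e. 6 levels counting the root), so the depth is the number of divisions: log_5(3125) = 5

The recursion tree depth is log_5(3125) = 5. At each level, the problem size is divided by 5, so it takes 5 divisions to reduce to a base case of size 1. The algorithm makes 5 recursive calls at each level.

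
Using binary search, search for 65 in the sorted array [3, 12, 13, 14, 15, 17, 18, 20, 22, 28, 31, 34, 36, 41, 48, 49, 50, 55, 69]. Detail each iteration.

Binary search for 65 in [3, 12, 13, 14, 15, 17, 18, 20, 22, 28, 31, 34, 36, 41, 48, 49, 50, 55, 69]:

lo=0, hi=18, mid=9, arr[mid]=28 -> 28 < 65, search right half
lo=10, hi=18, mid=14, arr[mid]=48 -> 48 < 65, search right half
lo=15, hi=18, mid=16, arr[mid]=50 -> 50 < 65, search right half
lo=17, hi=18, mid=17, arr[mid]=55 -> 55 < 65, search right half
lo=18, hi=18, mid=18, arr[mid]=69 -> 69 > 65, search left half
lo=18 > hi=17, target 65 not found

Binary search determines that 65 is not in the array after 5 comparisons. The search space was exhausted without finding the target.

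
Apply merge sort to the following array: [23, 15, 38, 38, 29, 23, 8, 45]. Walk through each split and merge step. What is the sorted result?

Merge sort trace:

Split: [23, 15, 38, 38, 29, 23, 8, 45] -> [23, 15, 38, 38] and [29, 23, 8, 45]
  Split: [23, 15, 38, 38] -> [23, 15] and [38, 38]
    Split: [23, 15] -> [23] and [15]
    Merge: [23] + [15] -> [15, 23]
    Split: [38, 38] -> [38] and [38]
    Merge: [38] + [38] -> [38, 38]
  Merge: [15, 23] + [38, 38] -> [15, 23, 38, 38]
  Split: [29, 23, 8, 45] -> [29, 23] and [8, 45]
    Split: [29, 23] -> [29] and [23]
    Merge: [29] + [23] -> [23, 29]
    Split: [8, 45] -> [8] and [45]
    Merge: [8] + [45] -> [8, 45]
  Merge: [23, 29] + [8, 45] -> [8, 23, 29, 45]
Merge: [15, 23, 38, 38] + [8, 23, 29, 45] -> [8, 15, 23, 23, 29, 38, 38, 45]

Final sorted array: [8, 15, 23, 23, 29, 38, 38, 45]

The merge sort proceeds by recursively splitting the array and merging sorted halves.
After all merges, the sorted array is [8, 15, 23, 23, 29, 38, 38, 45].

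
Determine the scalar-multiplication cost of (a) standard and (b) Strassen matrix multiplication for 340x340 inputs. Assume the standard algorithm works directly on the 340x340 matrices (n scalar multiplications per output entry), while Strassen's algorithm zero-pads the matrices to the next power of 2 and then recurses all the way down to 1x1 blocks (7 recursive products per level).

Matrix multiplication for 340x340 matrices:

Strassen's algorithm requires power-of-2 dimensions. Pad 340x340 to 512x512 (next power of 2).

Standard algorithm: 340^3 = 39304000 multiplications
Strassen's algorithm: 7^(log2(512)) = 7^9 = 40353607 multiplications
Difference: 39304000 - 40353607 = -1049607 (Strassen uses MORE here due to padding overhead — for small or just-over-power-of-2 n, padding can outweigh the per-level savings)

Standard: 39304000 multiplications (340^3). Strassen: 40353607 multiplications (7^9, after padding to 512x512). Strassen reduces 8 recursive multiplications to 7 at each level.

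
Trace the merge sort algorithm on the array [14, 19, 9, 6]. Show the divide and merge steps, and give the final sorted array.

Merge sort trace:

Split: [14, 19, 9, 6] -> [14, 19] and [9, 6]
  Split: [14, 19] -> [14] and [19]
  Merge: [14] + [19] -> [14, 19]
  Split: [9, 6] -> [9] and [6]
  Merge: [9] + [6] -> [6, 9]
Merge: [14, 19] + [6, 9] -> [6, 9, 14, 19]

Final sorted array: [6, 9, 14, 19]

The merge sort proceeds by recursively splitting the array and merging sorted halves.
After all merges, the sorted array is [6, 9, 14, 19].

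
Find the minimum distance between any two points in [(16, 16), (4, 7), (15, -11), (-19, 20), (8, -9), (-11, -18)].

Computing all pairwise distances among 6 points:

d((16, 16), (4, 7)) = 15.0
d((16, 16), (15, -11)) = 27.0185
d((16, 16), (-19, 20)) = 35.2278
d((16, 16), (8, -9)) = 26.2488
d((16, 16), (-11, -18)) = 43.4166
d((4, 7), (15, -11)) = 21.095
d((4, 7), (-19, 20)) = 26.4197
d((4, 7), (8, -9)) = 16.4924
d((4, 7), (-11, -18)) = 29.1548
d((15, -11), (-19, 20)) = 46.0109
d((15, -11), (8, -9)) = 7.2801 <-- minimum
d((15, -11), (-11, -18)) = 26.9258
d((-19, 20), (8, -9)) = 39.6232
d((-19, 20), (-11, -18)) = 38.833
d((8, -9), (-11, -18)) = 21.0238

Closest pair: (15, -11) and (8, -9) with distance 7.2801

The closest pair is (15, -11) and (8, -9) with Euclidean distance 7.2801. For 6 points, brute-force pairwise comparison is shown above. For large n, the divide-and-conquer algorithm (sort by x, recurse on halves, check the dividing strip) achieves O(n log n).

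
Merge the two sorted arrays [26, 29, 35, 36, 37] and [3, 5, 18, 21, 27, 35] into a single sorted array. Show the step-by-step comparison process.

Merging process:

Compare 26 vs 3: take 3 from right. Merged: [3]
Compare 26 vs 5: take 5 from right. Merged: [3, 5]
Compare 26 vs 18: take 18 from right. Merged: [3, 5, 18]
Compare 26 vs 21: take 21 from right. Merged: [3, 5, 18, 21]
Compare 26 vs 27: take 26 from left. Merged: [3, 5, 18, 21, 26]
Compare 29 vs 27: take 27 from right. Merged: [3, 5, 18, 21, 26, 27]
Compare 29 vs 35: take 29 from left. Merged: [3, 5, 18, 21, 26, 27, 29]
Compare 35 vs 35: take 35 from left. Merged: [3, 5, 18, 21, 26, 27, 29, 35]
Compare 36 vs 35: take 35 from right. Merged: [3, 5, 18, 21, 26, 27, 29, 35, 35]
Append remaining from left: [36, 37]. Merged: [3, 5, 18, 21, 26, 27, 29, 35, 35, 36, 37]

Final merged array: [3, 5, 18, 21, 26, 27, 29, 35, 35, 36, 37]
Total comparisons: 9

The merged array is [3, 5, 18, 21, 26, 27, 29, 35, 35, 36, 37], requiring 9 comparisons. The merge step runs in O(n) time where n is the total number of elements.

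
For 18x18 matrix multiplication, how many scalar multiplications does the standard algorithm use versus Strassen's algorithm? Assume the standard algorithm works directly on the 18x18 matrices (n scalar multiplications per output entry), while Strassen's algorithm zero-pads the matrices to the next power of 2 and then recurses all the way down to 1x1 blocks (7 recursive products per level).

Matrix multiplication for 18x18 matrices:

Strassen's algorithm requires power-of-2 dimensions. Pad 18x18 to 32x32 (next power of 2).

Standard algorithm: 18^3 = 5832 multiplications
Strassen's algorithm: 7^(log2(32)) = 7^5 = 16807 multiplications
Difference: 5832 - 16807 = -10975 (Strassen uses MORE here due to padding overhead — for small or just-over-power-of-2 n, padding can outweigh the per-level savings)

Standard: 5832 multiplications (18^3). Strassen: 16807 multiplications (7^5, after padding to 32x32). Strassen reduces 8 recursive multiplications to 7 at each level.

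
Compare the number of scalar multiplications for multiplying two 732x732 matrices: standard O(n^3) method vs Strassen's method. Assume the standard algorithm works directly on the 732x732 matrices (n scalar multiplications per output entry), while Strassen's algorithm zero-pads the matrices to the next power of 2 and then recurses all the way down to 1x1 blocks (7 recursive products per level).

Matrix multiplication for 732x732 matrices:

Strassen's algorithm requires power-of-2 dimensions. Pad 732x732 to 1024x1024 (next power of 2).

Standard algorithm: 732^3 = 392223168 multiplications
Strassen's algorithm: 7^(log2(1024)) = 7^10 = 282475249 multiplications
Savings: 392223168 - 282475249 = 109747919 multiplications

Standard: 392223168 multiplications (732^3). Strassen: 282475249 multiplications (7^10, after padding to 1024x1024). Strassen reduces 8 recursive multiplications to 7 at each level.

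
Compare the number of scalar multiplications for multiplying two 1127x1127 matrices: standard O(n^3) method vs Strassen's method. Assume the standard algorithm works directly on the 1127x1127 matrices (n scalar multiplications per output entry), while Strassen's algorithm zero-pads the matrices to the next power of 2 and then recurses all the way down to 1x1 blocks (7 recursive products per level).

Matrix multiplication for 1127x1127 matrices:

Strassen's algorithm requires power-of-2 dimensions. Pad 1127x1127 to 2048x2048 (next power of 2).

Standard algorithm: 1127^3 = 1431435383 multiplications
Strassen's algorithm: 7^(log2(2048)) = 7^11 = 1977326743 multiplications
Difference: 1431435383 - 1977326743 = -545891360 (Strassen uses MORE here due to padding overhead — for small or just-over-power-of-2 n, padding can outweigh the per-level savings)

Standard: 1431435383 multiplications (1127^3). Strassen: 1977326743 multiplications (7^11, after padding to 2048x2048). Strassen reduces 8 recursive multiplications to 7 at each level.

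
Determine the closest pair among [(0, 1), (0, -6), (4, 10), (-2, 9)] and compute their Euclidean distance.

Computing all pairwise distances among 4 points:

d((0, 1), (0, -6)) = 7.0
d((0, 1), (4, 10)) = 9.8489
d((0, 1), (-2, 9)) = 8.2462
d((0, -6), (4, 10)) = 16.4924
d((0, -6), (-2, 9)) = 15.1327
d((4, 10), (-2, 9)) = 6.0828 <-- minimum

Closest pair: (4, 10) and (-2, 9) with distance 6.0828

The closest pair is (4, 10) and (-2, 9) with Euclidean distance 6.0828. For 4 points, brute-force pairwise comparison is shown above. For large n, the divide-and-conquer algorithm (sort by x, recurse on halves, check the dividing strip) achieves O(n log n).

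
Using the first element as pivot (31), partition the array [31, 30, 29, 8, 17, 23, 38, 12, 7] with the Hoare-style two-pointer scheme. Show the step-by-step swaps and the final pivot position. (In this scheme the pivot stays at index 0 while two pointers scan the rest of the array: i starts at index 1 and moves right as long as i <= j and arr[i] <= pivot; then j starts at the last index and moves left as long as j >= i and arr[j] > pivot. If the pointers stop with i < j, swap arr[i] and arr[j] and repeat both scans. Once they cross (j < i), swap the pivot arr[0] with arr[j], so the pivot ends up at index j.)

Hoare-style two-pointer partition with pivot = 31:

Initial array: [31, 30, 29, 8, 17, 23, 38, 12, 7]

Pointers start at i = 1, j = 8.
i stops at index 6 (arr[6]=38 > 31), j stops at index 8 (arr[8]=7 <= 31): swap arr[6] and arr[8], array becomes [31, 30, 29, 8, 17, 23, 7, 12, 38]
i ends at 8, j ends at 7: the pointers have crossed (j < i), so scanning stops.

Swap pivot arr[0] with arr[7] to place pivot at position 7: [12, 30, 29, 8, 17, 23, 7, 31, 38]
Pivot position: 7

After partitioning with pivot 31, the array becomes [12, 30, 29, 8, 17, 23, 7, 31, 38]. The pivot is placed at index 7. All elements to the left of the pivot are <= 31, and all elements to the right are > 31.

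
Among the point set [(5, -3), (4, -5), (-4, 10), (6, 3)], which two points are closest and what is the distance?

Computing all pairwise distances among 4 points:

d((5, -3), (4, -5)) = 2.2361 <-- minimum
d((5, -3), (-4, 10)) = 15.8114
d((5, -3), (6, 3)) = 6.0828
d((4, -5), (-4, 10)) = 17.0
d((4, -5), (6, 3)) = 8.2462
d((-4, 10), (6, 3)) = 12.2066

Closest pair: (5, -3) and (4, -5) with distance 2.2361

The closest pair is (5, -3) and (4, -5) with Euclidean distance 2.2361. For 4 points, brute-force pairwise comparison is shown above. For large n, the divide-and-conquer algorithm (sort by x, recurse on halves, check the dividing strip) achieves O(n log n).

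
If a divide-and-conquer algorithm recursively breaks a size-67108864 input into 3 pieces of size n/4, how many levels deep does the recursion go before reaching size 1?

For divide and conquer with division factor 4:

Problem sizes at each level:
Level 0: 67108864
Level 1: 16777216
Level 2: 4194304
Level 3: 1048576
Level 4: 262144
Level 5: 65536
Level 6: 16384
Level 7: 4096
Level 8: 1024
Level 9: 256
Level 10: 64
Level 11: 16
Level 12: 4
Level 13: 1

The root is level 0 and the size-1 base case is level 13 (the tree spans levels 0 through 13, i.e. 14 levels counting the root), so the depth is the number of divisions: log_4(67108864) = 13

The recursion tree depth is log_4(67108864) = 13. At each level, the problem size is divided by 4, so it takes 13 divisions to reduce to a base case of size 1. The algorithm makes 3 recursive calls at each level.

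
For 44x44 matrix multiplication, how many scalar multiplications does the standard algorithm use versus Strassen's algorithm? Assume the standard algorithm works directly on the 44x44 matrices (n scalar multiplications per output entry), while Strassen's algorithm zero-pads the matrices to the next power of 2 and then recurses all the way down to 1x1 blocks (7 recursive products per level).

Matrix multiplication for 44x44 matrices:

Strassen's algorithm requires power-of-2 dimensions. Pad 44x44 to 64x64 (next power of 2).

Standard algorithm: 44^3 = 85184 multiplications
Strassen's algorithm: 7^(log2(64)) = 7^6 = 117649 multiplications
Difference: 85184 - 117649 = -32465 (Strassen uses MORE here due to padding overhead — for small or just-over-power-of-2 n, padding can outweigh the per-level savings)

Standard: 85184 multiplications (44^3). Strassen: 117649 multiplications (7^6, after padding to 64x64). Strassen reduces 8 recursive multiplications to 7 at each level.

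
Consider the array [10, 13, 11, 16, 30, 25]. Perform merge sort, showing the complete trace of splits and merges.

Merge sort trace:

Split: [10, 13, 11, 16, 30, 25] -> [10, 13, 11] and [16, 30, 25]
  Split: [10, 13, 11] -> [10] and [13, 11]
    Split: [13, 11] -> [13] and [11]
    Merge: [13] + [11] -> [11, 13]
  Merge: [10] + [11, 13] -> [10, 11, 13]
  Split: [16, 30, 25] -> [16] and [30, 25]
    Split: [30, 25] -> [30] and [25]
    Merge: [30] + [25] -> [25, 30]
  Merge: [16] + [25, 30] -> [16, 25, 30]
Merge: [10, 11, 13] + [16, 25, 30] -> [10, 11, 13, 16, 25, 30]

Final sorted array: [10, 11, 13, 16, 25, 30]

The merge sort proceeds by recursively splitting the array and merging sorted halves.
After all merges, the sorted array is [10, 11, 13, 16, 25, 30].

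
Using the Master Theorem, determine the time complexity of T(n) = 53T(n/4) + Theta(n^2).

Master Theorem for T(n) = 53T(n/4) + O(n^2):

a = 53, b = 4, c = 2
log_b(a) = log_4(53) = 2.8640

Case 1: c = 2 < log_4(53) = 2.8640
T(n) = O(n^(log_4 53))

For T(n) = 53T(n/4) + O(n^2): log_4(53) = 2.8640. This is Case 1 of the Master Theorem (c < log_b(a), work dominated by leaves), giving O(n^(log_4 53)).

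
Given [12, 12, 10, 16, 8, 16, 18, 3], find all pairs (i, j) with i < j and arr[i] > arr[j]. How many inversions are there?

Finding inversions in [12, 12, 10, 16, 8, 16, 18, 3]:

(0, 2): arr[0]=12 > arr[2]=10
(0, 4): arr[0]=12 > arr[4]=8
(0, 7): arr[0]=12 > arr[7]=3
(1, 2): arr[1]=12 > arr[2]=10
(1, 4): arr[1]=12 > arr[4]=8
(1, 7): arr[1]=12 > arr[7]=3
(2, 4): arr[2]=10 > arr[4]=8
(2, 7): arr[2]=10 > arr[7]=3
(3, 4): arr[3]=16 > arr[4]=8
(3, 7): arr[3]=16 > arr[7]=3
(4, 7): arr[4]=8 > arr[7]=3
(5, 7): arr[5]=16 > arr[7]=3
(6, 7): arr[6]=18 > arr[7]=3

Total inversions: 13

The array has 13 inversion(s): (0,2), (0,4), (0,7), (1,2), (1,4), (1,7), (2,4), (2,7), (3,4), (3,7), (4,7), (5,7), (6,7). Each pair (i,j) satisfies i < j and arr[i] > arr[j].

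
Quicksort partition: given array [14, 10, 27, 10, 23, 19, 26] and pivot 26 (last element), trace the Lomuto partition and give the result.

Lomuto partition with pivot = 26:

Initial array: [14, 10, 27, 10, 23, 19, 26]

arr[0]=14 <= 26: swap with position 0, array becomes [14, 10, 27, 10, 23, 19, 26]
arr[1]=10 <= 26: swap with position 1, array becomes [14, 10, 27, 10, 23, 19, 26]
arr[2]=27 > 26: no swap
arr[3]=10 <= 26: swap with position 2, array becomes [14, 10, 10, 27, 23, 19, 26]
arr[4]=23 <= 26: swap with position 3, array becomes [14, 10, 10, 23, 27, 19, 26]
arr[5]=19 <= 26: swap with position 4, array becomes [14, 10, 10, 23, 19, 27, 26]

Place pivot at position 5: [14, 10, 10, 23, 19, 26, 27]
Pivot position: 5

After partitioning with pivot 26, the array becomes [14, 10, 10, 23, 19, 26, 27]. The pivot is placed at index 5. All elements to the left of the pivot are <= 26, and all elements to the right are > 26.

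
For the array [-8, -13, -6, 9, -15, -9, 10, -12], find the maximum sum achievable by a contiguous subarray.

Using Kadane's algorithm on [-8, -13, -6, 9, -15, -9, 10, -12]:

Scanning through the array:
Position 1 (value -13): max_ending_here = -13, max_so_far = -8
Position 2 (value -6): max_ending_here = -6, max_so_far = -6
Position 3 (value 9): max_ending_here = 9, max_so_far = 9
Position 4 (value -15): max_ending_here = -6, max_so_far = 9
Position 5 (value -9): max_ending_here = -9, max_so_far = 9
Position 6 (value 10): max_ending_here = 10, max_so_far = 10
Position 7 (value -12): max_ending_here = -2, max_so_far = 10

Maximum subarray: [10]
Maximum sum: 10

The maximum subarray is [10] with sum 10. This subarray runs from index 6 to index 6.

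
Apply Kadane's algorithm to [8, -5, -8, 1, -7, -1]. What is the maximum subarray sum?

Using Kadane's algorithm on [8, -5, -8, 1, -7, -1]:

Scanning through the array:
Position 1 (value -5): max_ending_here = 3, max_so_far = 8
Position 2 (value -8): max_ending_here = -5, max_so_far = 8
Position 3 (value 1): max_ending_here = 1, max_so_far = 8
Position 4 (value -7): max_ending_here = -6, max_so_far = 8
Position 5 (value -1): max_ending_here = -1, max_so_far = 8

Maximum subarray: [8]
Maximum sum: 8

The maximum subarray is [8] with sum 8. This subarray runs from index 0 to index 0.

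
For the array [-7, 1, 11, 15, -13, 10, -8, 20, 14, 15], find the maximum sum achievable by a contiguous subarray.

Using Kadane's algorithm on [-7, 1, 11, 15, -13, 10, -8, 20, 14, 15]:

Scanning through the array:
Position 1 (value 1): max_ending_here = 1, max_so_far = 1
Position 2 (value 11): max_ending_here = 12, max_so_far = 12
Position 3 (value 15): max_ending_here = 27, max_so_far = 27
Position 4 (value -13): max_ending_here = 14, max_so_far = 27
Position 5 (value 10): max_ending_here = 24, max_so_far = 27
Position 6 (value -8): max_ending_here = 16, max_so_far = 27
Position 7 (value 20): max_ending_here = 36, max_so_far = 36
Position 8 (value 14): max_ending_here = 50, max_so_far = 50
Position 9 (value 15): max_ending_here = 65, max_so_far = 65

Maximum subarray: [1, 11, 15, -13, 10, -8, 20, 14, 15]
Maximum sum: 65

The maximum subarray is [1, 11, 15, -13, 10, -8, 20, 14, 15] with sum 65. This subarray runs from index 1 to index 9.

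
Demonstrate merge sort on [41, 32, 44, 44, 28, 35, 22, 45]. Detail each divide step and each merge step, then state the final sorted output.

Merge sort trace:

Split: [41, 32, 44, 44, 28, 35, 22, 45] -> [41, 32, 44, 44] and [28, 35, 22, 45]
  Split: [41, 32, 44, 44] -> [41, 32] and [44, 44]
    Split: [41, 32] -> [41] and [32]
    Merge: [41] + [32] -> [32, 41]
    Split: [44, 44] -> [44] and [44]
    Merge: [44] + [44] -> [44, 44]
  Merge: [32, 41] + [44, 44] -> [32, 41, 44, 44]
  Split: [28, 35, 22, 45] -> [28, 35] and [22, 45]
    Split: [28, 35] -> [28] and [35]
    Merge: [28] + [35] -> [28, 35]
    Split: [22, 45] -> [22] and [45]
    Merge: [22] + [45] -> [22, 45]
  Merge: [28, 35] + [22, 45] -> [22, 28, 35, 45]
Merge: [32, 41, 44, 44] + [22, 28, 35, 45] -> [22, 28, 32, 35, 41, 44, 44, 45]

Final sorted array: [22, 28, 32, 35, 41, 44, 44, 45]

The merge sort proceeds by recursively splitting the array and merging sorted halves.
After all merges, the sorted array is [22, 28, 32, 35, 41, 44, 44, 45].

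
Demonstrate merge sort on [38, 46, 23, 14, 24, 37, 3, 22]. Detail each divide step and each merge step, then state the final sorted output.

Merge sort trace:

Split: [38, 46, 23, 14, 24, 37, 3, 22] -> [38, 46, 23, 14] and [24, 37, 3, 22]
  Split: [38, 46, 23, 14] -> [38, 46] and [23, 14]
    Split: [38, 46] -> [38] and [46]
    Merge: [38] + [46] -> [38, 46]
    Split: [23, 14] -> [23] and [14]
    Merge: [23] + [14] -> [14, 23]
  Merge: [38, 46] + [14, 23] -> [14, 23, 38, 46]
  Split: [24, 37, 3, 22] -> [24, 37] and [3, 22]
    Split: [24, 37] -> [24] and [37]
    Merge: [24] + [37] -> [24, 37]
    Split: [3, 22] -> [3] and [22]
    Merge: [3] + [22] -> [3, 22]
  Merge: [24, 37] + [3, 22] -> [3, 22, 24, 37]
Merge: [14, 23, 38, 46] + [3, 22, 24, 37] -> [3, 14, 22, 23, 24, 37, 38, 46]

Final sorted array: [3, 14, 22, 23, 24, 37, 38, 46]

The merge sort proceeds by recursively splitting the array and merging sorted halves.
After all merges, the sorted array is [3, 14, 22, 23, 24, 37, 38, 46].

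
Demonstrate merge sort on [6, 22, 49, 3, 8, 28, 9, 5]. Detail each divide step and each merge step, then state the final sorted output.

Merge sort trace:

Split: [6, 22, 49, 3, 8, 28, 9, 5] -> [6, 22, 49, 3] and [8, 28, 9, 5]
  Split: [6, 22, 49, 3] -> [6, 22] and [49, 3]
    Split: [6, 22] -> [6] and [22]
    Merge: [6] + [22] -> [6, 22]
    Split: [49, 3] -> [49] and [3]
    Merge: [49] + [3] -> [3, 49]
  Merge: [6, 22] + [3, 49] -> [3, 6, 22, 49]
  Split: [8, 28, 9, 5] -> [8, 28] and [9, 5]
    Split: [8, 28] -> [8] and [28]
    Merge: [8] + [28] -> [8, 28]
    Split: [9, 5] -> [9] and [5]
    Merge: [9] + [5] -> [5, 9]
  Merge: [8, 28] + [5, 9] -> [5, 8, 9, 28]
Merge: [3, 6, 22, 49] + [5, 8, 9, 28] -> [3, 5, 6, 8, 9, 22, 28, 49]

Final sorted array: [3, 5, 6, 8, 9, 22, 28, 49]

The merge sort proceeds by recursively splitting the array and merging sorted halves.
After all merges, the sorted array is [3, 5, 6, 8, 9, 22, 28, 49].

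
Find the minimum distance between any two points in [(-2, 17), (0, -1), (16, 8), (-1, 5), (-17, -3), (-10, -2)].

Computing all pairwise distances among 6 points:

d((-2, 17), (0, -1)) = 18.1108
d((-2, 17), (16, 8)) = 20.1246
d((-2, 17), (-1, 5)) = 12.0416
d((-2, 17), (-17, -3)) = 25.0
d((-2, 17), (-10, -2)) = 20.6155
d((0, -1), (16, 8)) = 18.3576
d((0, -1), (-1, 5)) = 6.0828 <-- minimum
d((0, -1), (-17, -3)) = 17.1172
d((0, -1), (-10, -2)) = 10.0499
d((16, 8), (-1, 5)) = 17.2627
d((16, 8), (-17, -3)) = 34.7851
d((16, 8), (-10, -2)) = 27.8568
d((-1, 5), (-17, -3)) = 17.8885
d((-1, 5), (-10, -2)) = 11.4018
d((-17, -3), (-10, -2)) = 7.0711

Closest pair: (0, -1) and (-1, 5) with distance 6.0828

The closest pair is (0, -1) and (-1, 5) with Euclidean distance 6.0828. For 6 points, brute-force pairwise comparison is shown above. For large n, the divide-and-conquer algorithm (sort by x, recurse on halves, check the dividing strip) achieves O(n log n).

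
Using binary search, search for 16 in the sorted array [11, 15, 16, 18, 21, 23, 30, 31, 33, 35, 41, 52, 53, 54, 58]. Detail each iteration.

Binary search for 16 in [11, 15, 16, 18, 21, 23, 30, 31, 33, 35, 41, 52, 53, 54, 58]:

lo=0, hi=14, mid=7, arr[mid]=31 -> 31 > 16, search left half
lo=0, hi=6, mid=3, arr[mid]=18 -> 18 > 16, search left half
lo=0, hi=2, mid=1, arr[mid]=15 -> 15 < 16, search right half
lo=2, hi=2, mid=2, arr[mid]=16 -> Found target at index 2!

Binary search finds 16 at index 2 after 4 comparisons. The search repeatedly halves the search space by comparing with the middle element.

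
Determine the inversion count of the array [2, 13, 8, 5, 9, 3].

Finding inversions in [2, 13, 8, 5, 9, 3]:

(1, 2): arr[1]=13 > arr[2]=8
(1, 3): arr[1]=13 > arr[3]=5
(1, 4): arr[1]=13 > arr[4]=9
(1, 5): arr[1]=13 > arr[5]=3
(2, 3): arr[2]=8 > arr[3]=5
(2, 5): arr[2]=8 > arr[5]=3
(3, 5): arr[3]=5 > arr[5]=3
(4, 5): arr[4]=9 > arr[5]=3

Total inversions: 8

The array has 8 inversion(s): (1,2), (1,3), (1,4), (1,5), (2,3), (2,5), (3,5), (4,5). Each pair (i,j) satisfies i < j and arr[i] > arr[j].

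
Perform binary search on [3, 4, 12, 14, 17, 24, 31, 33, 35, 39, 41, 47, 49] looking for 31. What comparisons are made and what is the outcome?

Binary search for 31 in [3, 4, 12, 14, 17, 24, 31, 33, 35, 39, 41, 47, 49]:

lo=0, hi=12, mid=6, arr[mid]=31 -> Found target at index 6!

Binary search finds 31 at index 6 after 1 comparisons. The search repeatedly halves the search space by comparing with the middle element.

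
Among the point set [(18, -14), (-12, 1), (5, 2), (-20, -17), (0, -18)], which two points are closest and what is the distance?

Computing all pairwise distances among 5 points:

d((18, -14), (-12, 1)) = 33.541
d((18, -14), (5, 2)) = 20.6155
d((18, -14), (-20, -17)) = 38.1182
d((18, -14), (0, -18)) = 18.4391
d((-12, 1), (5, 2)) = 17.0294 <-- minimum
d((-12, 1), (-20, -17)) = 19.6977
d((-12, 1), (0, -18)) = 22.4722
d((5, 2), (-20, -17)) = 31.4006
d((5, 2), (0, -18)) = 20.6155
d((-20, -17), (0, -18)) = 20.025

Closest pair: (-12, 1) and (5, 2) with distance 17.0294

The closest pair is (-12, 1) and (5, 2) with Euclidean distance 17.0294. For 5 points, brute-force pairwise comparison is shown above. For large n, the divide-and-conquer algorithm (sort by x, recurse on halves, check the dividing strip) achieves O(n log n).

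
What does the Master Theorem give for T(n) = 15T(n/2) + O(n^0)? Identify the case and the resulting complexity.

Master Theorem for T(n) = 15T(n/2) + O(n^0):

a = 15, b = 2, c = 0
log_b(a) = log_2(15) = 3.9069

Case 1: c = 0 < log_2(15) = 3.9069
T(n) = O(n^(log_2 15))

For T(n) = 15T(n/2) + O(n^0): log_2(15) = 3.9069. This is Case 1 of the Master Theorem (c < log_b(a), work dominated by leaves), giving O(n^(log_2 15)).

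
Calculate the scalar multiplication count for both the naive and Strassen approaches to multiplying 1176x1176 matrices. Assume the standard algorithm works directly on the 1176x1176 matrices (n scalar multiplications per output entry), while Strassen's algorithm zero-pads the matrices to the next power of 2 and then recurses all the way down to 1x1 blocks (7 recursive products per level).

Matrix multiplication for 1176x1176 matrices:

Strassen's algorithm requires power-of-2 dimensions. Pad 1176x1176 to 2048x2048 (next power of 2).

Standard algorithm: 1176^3 = 1626379776 multiplications
Strassen's algorithm: 7^(log2(2048)) = 7^11 = 1977326743 multiplications
Difference: 1626379776 - 1977326743 = -350946967 (Strassen uses MORE here due to padding overhead — for small or just-over-power-of-2 n, padding can outweigh the per-level savings)

Standard: 1626379776 multiplications (1176^3). Strassen: 1977326743 multiplications (7^11, after padding to 2048x2048). Strassen reduces 8 recursive multiplications to 7 at each level.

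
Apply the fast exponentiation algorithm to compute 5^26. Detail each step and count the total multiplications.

Computing 5^26 by squaring (build up from 5^1; each line after the first costs one multiplication):

5^1 = 5
5^2 = (5^1)^2 = 5^2 = 25
5^3 = 5 * 5^2 = 5 * 25 = 125
5^6 = (5^3)^2 = 125^2 = 15625
5^12 = (5^6)^2 = 15625^2 = 244140625
5^13 = 5 * 5^12 = 5 * 244140625 = 1220703125
5^26 = (5^13)^2 = 1220703125^2 = 1490116119384765625

Result: 1490116119384765625
Multiplications needed: 6 (6 lines after 5^1)

5^26 = 1490116119384765625. Using exponentiation by squaring, this requires 6 multiplications. The key idea: if the exponent is even, square the half-power; if odd, multiply by the base once.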